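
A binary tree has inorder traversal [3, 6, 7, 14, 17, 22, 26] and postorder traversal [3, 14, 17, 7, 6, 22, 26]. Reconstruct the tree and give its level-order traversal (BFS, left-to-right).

Inorder:   [3, 6, 7, 14, 17, 22, 26]
Postorder: [3, 14, 17, 7, 6, 22, 26]
Algorithm: postorder visits root last, so walk postorder right-to-left;
each value is the root of the current inorder slice — split it at that
value, recurse on the right subtree first, then the left.
Recursive splits:
  root=26; inorder splits into left=[3, 6, 7, 14, 17, 22], right=[]
  root=22; inorder splits into left=[3, 6, 7, 14, 17], right=[]
  root=6; inorder splits into left=[3], right=[7, 14, 17]
  root=7; inorder splits into left=[], right=[14, 17]
  root=17; inorder splits into left=[14], right=[]
  root=14; inorder splits into left=[], right=[]
  root=3; inorder splits into left=[], right=[]
Reconstructed level-order: [26, 22, 6, 3, 7, 17, 14]


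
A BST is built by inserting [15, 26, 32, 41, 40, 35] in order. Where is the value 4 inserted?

Starting tree (level order): [15, None, 26, None, 32, None, 41, 40, None, 35]
Insertion path: 15
Result: insert 4 as left child of 15
Final tree (level order): [15, 4, 26, None, None, None, 32, None, 41, 40, None, 35]


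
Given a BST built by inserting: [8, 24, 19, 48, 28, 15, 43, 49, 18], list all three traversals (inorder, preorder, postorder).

Tree insertion order: [8, 24, 19, 48, 28, 15, 43, 49, 18]
Tree (level-order array): [8, None, 24, 19, 48, 15, None, 28, 49, None, 18, None, 43]
Inorder (L, root, R): [8, 15, 18, 19, 24, 28, 43, 48, 49]
Preorder (root, L, R): [8, 24, 19, 15, 18, 48, 28, 43, 49]
Postorder (L, R, root): [18, 15, 19, 43, 28, 49, 48, 24, 8]


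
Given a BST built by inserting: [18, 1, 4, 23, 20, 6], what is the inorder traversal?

Tree insertion order: [18, 1, 4, 23, 20, 6]
Tree (level-order array): [18, 1, 23, None, 4, 20, None, None, 6]
Inorder traversal: [1, 4, 6, 18, 20, 23]


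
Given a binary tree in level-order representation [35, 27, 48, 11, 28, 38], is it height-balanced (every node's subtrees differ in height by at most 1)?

Tree (level-order array): [35, 27, 48, 11, 28, 38]
Definition: a tree is height-balanced if, at every node, |h(left) - h(right)| <= 1 (empty subtree has height -1).
Bottom-up per-node check:
  node 11: h_left=-1, h_right=-1, diff=0 [OK], height=0
  node 28: h_left=-1, h_right=-1, diff=0 [OK], height=0
  node 27: h_left=0, h_right=0, diff=0 [OK], height=1
  node 38: h_left=-1, h_right=-1, diff=0 [OK], height=0
  node 48: h_left=0, h_right=-1, diff=1 [OK], height=1
  node 35: h_left=1, h_right=1, diff=0 [OK], height=2
All nodes satisfy the balance condition.
Result: Balanced


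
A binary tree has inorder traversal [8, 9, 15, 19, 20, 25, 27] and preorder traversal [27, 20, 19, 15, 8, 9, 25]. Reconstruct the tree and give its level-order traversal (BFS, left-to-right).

Inorder:  [8, 9, 15, 19, 20, 25, 27]
Preorder: [27, 20, 19, 15, 8, 9, 25]
Algorithm: preorder visits root first, so consume preorder in order;
for each root, split the current inorder slice at that value into
left-subtree inorder and right-subtree inorder, then recurse.
Recursive splits:
  root=27; inorder splits into left=[8, 9, 15, 19, 20, 25], right=[]
  root=20; inorder splits into left=[8, 9, 15, 19], right=[25]
  root=19; inorder splits into left=[8, 9, 15], right=[]
  root=15; inorder splits into left=[8, 9], right=[]
  root=8; inorder splits into left=[], right=[9]
  root=9; inorder splits into left=[], right=[]
  root=25; inorder splits into left=[], right=[]
Reconstructed level-order: [27, 20, 19, 25, 15, 8, 9]


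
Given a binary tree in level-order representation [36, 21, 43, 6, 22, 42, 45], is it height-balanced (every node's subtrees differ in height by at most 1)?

Tree (level-order array): [36, 21, 43, 6, 22, 42, 45]
Definition: a tree is height-balanced if, at every node, |h(left) - h(right)| <= 1 (empty subtree has height -1).
Bottom-up per-node check:
  node 6: h_left=-1, h_right=-1, diff=0 [OK], height=0
  node 22: h_left=-1, h_right=-1, diff=0 [OK], height=0
  node 21: h_left=0, h_right=0, diff=0 [OK], height=1
  node 42: h_left=-1, h_right=-1, diff=0 [OK], height=0
  node 45: h_left=-1, h_right=-1, diff=0 [OK], height=0
  node 43: h_left=0, h_right=0, diff=0 [OK], height=1
  node 36: h_left=1, h_right=1, diff=0 [OK], height=2
All nodes satisfy the balance condition.
Result: Balanced


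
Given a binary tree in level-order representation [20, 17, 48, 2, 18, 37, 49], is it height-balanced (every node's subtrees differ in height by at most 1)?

Tree (level-order array): [20, 17, 48, 2, 18, 37, 49]
Definition: a tree is height-balanced if, at every node, |h(left) - h(right)| <= 1 (empty subtree has height -1).
Bottom-up per-node check:
  node 2: h_left=-1, h_right=-1, diff=0 [OK], height=0
  node 18: h_left=-1, h_right=-1, diff=0 [OK], height=0
  node 17: h_left=0, h_right=0, diff=0 [OK], height=1
  node 37: h_left=-1, h_right=-1, diff=0 [OK], height=0
  node 49: h_left=-1, h_right=-1, diff=0 [OK], height=0
  node 48: h_left=0, h_right=0, diff=0 [OK], height=1
  node 20: h_left=1, h_right=1, diff=0 [OK], height=2
All nodes satisfy the balance condition.
Result: Balanced


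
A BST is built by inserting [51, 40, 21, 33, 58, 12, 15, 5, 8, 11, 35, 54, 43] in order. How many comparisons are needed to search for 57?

Search path for 57: 51 -> 58 -> 54
Found: False
Comparisons: 3


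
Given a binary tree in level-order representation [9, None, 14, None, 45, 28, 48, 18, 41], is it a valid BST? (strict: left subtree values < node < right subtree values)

Level-order array: [9, None, 14, None, 45, 28, 48, 18, 41]
Validate using subtree bounds (lo, hi): at each node, require lo < value < hi,
then recurse left with hi=value and right with lo=value.
Preorder trace (stopping at first violation):
  at node 9 with bounds (-inf, +inf): OK
  at node 14 with bounds (9, +inf): OK
  at node 45 with bounds (14, +inf): OK
  at node 28 with bounds (14, 45): OK
  at node 18 with bounds (14, 28): OK
  at node 41 with bounds (28, 45): OK
  at node 48 with bounds (45, +inf): OK
No violation found at any node.
Result: Valid BST


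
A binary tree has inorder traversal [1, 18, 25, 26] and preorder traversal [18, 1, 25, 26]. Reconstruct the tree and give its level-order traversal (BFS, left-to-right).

Inorder:  [1, 18, 25, 26]
Preorder: [18, 1, 25, 26]
Algorithm: preorder visits root first, so consume preorder in order;
for each root, split the current inorder slice at that value into
left-subtree inorder and right-subtree inorder, then recurse.
Recursive splits:
  root=18; inorder splits into left=[1], right=[25, 26]
  root=1; inorder splits into left=[], right=[]
  root=25; inorder splits into left=[], right=[26]
  root=26; inorder splits into left=[], right=[]
Reconstructed level-order: [18, 1, 25, 26]


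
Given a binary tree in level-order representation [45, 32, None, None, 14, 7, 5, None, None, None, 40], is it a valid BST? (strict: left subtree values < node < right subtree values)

Level-order array: [45, 32, None, None, 14, 7, 5, None, None, None, 40]
Validate using subtree bounds (lo, hi): at each node, require lo < value < hi,
then recurse left with hi=value and right with lo=value.
Preorder trace (stopping at first violation):
  at node 45 with bounds (-inf, +inf): OK
  at node 32 with bounds (-inf, 45): OK
  at node 14 with bounds (32, 45): VIOLATION
Node 14 violates its bound: not (32 < 14 < 45).
Result: Not a valid BST


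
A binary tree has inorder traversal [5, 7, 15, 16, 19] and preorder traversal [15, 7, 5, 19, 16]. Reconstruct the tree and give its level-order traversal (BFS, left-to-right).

Inorder:  [5, 7, 15, 16, 19]
Preorder: [15, 7, 5, 19, 16]
Algorithm: preorder visits root first, so consume preorder in order;
for each root, split the current inorder slice at that value into
left-subtree inorder and right-subtree inorder, then recurse.
Recursive splits:
  root=15; inorder splits into left=[5, 7], right=[16, 19]
  root=7; inorder splits into left=[5], right=[]
  root=5; inorder splits into left=[], right=[]
  root=19; inorder splits into left=[16], right=[]
  root=16; inorder splits into left=[], right=[]
Reconstructed level-order: [15, 7, 19, 5, 16]


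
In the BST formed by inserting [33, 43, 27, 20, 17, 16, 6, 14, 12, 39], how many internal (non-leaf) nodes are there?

Tree built from: [33, 43, 27, 20, 17, 16, 6, 14, 12, 39]
Tree (level-order array): [33, 27, 43, 20, None, 39, None, 17, None, None, None, 16, None, 6, None, None, 14, 12]
Rule: An internal node has at least one child.
Per-node child counts:
  node 33: 2 child(ren)
  node 27: 1 child(ren)
  node 20: 1 child(ren)
  node 17: 1 child(ren)
  node 16: 1 child(ren)
  node 6: 1 child(ren)
  node 14: 1 child(ren)
  node 12: 0 child(ren)
  node 43: 1 child(ren)
  node 39: 0 child(ren)
Matching nodes: [33, 27, 20, 17, 16, 6, 14, 43]
Count of internal (non-leaf) nodes: 8


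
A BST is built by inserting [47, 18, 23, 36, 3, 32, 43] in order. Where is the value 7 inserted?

Starting tree (level order): [47, 18, None, 3, 23, None, None, None, 36, 32, 43]
Insertion path: 47 -> 18 -> 3
Result: insert 7 as right child of 3
Final tree (level order): [47, 18, None, 3, 23, None, 7, None, 36, None, None, 32, 43]


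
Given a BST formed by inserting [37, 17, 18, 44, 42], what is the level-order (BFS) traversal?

Tree insertion order: [37, 17, 18, 44, 42]
Tree (level-order array): [37, 17, 44, None, 18, 42]
BFS from the root, enqueuing left then right child of each popped node:
  queue [37] -> pop 37, enqueue [17, 44], visited so far: [37]
  queue [17, 44] -> pop 17, enqueue [18], visited so far: [37, 17]
  queue [44, 18] -> pop 44, enqueue [42], visited so far: [37, 17, 44]
  queue [18, 42] -> pop 18, enqueue [none], visited so far: [37, 17, 44, 18]
  queue [42] -> pop 42, enqueue [none], visited so far: [37, 17, 44, 18, 42]
Result: [37, 17, 44, 18, 42]


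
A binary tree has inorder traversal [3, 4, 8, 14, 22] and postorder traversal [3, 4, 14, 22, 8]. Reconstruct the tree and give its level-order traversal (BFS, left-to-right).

Inorder:   [3, 4, 8, 14, 22]
Postorder: [3, 4, 14, 22, 8]
Algorithm: postorder visits root last, so walk postorder right-to-left;
each value is the root of the current inorder slice — split it at that
value, recurse on the right subtree first, then the left.
Recursive splits:
  root=8; inorder splits into left=[3, 4], right=[14, 22]
  root=22; inorder splits into left=[14], right=[]
  root=14; inorder splits into left=[], right=[]
  root=4; inorder splits into left=[3], right=[]
  root=3; inorder splits into left=[], right=[]
Reconstructed level-order: [8, 4, 22, 3, 14]


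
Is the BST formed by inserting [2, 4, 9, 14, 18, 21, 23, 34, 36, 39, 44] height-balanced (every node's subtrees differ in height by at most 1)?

Tree (level-order array): [2, None, 4, None, 9, None, 14, None, 18, None, 21, None, 23, None, 34, None, 36, None, 39, None, 44]
Definition: a tree is height-balanced if, at every node, |h(left) - h(right)| <= 1 (empty subtree has height -1).
Bottom-up per-node check:
  node 44: h_left=-1, h_right=-1, diff=0 [OK], height=0
  node 39: h_left=-1, h_right=0, diff=1 [OK], height=1
  node 36: h_left=-1, h_right=1, diff=2 [FAIL (|-1-1|=2 > 1)], height=2
  node 34: h_left=-1, h_right=2, diff=3 [FAIL (|-1-2|=3 > 1)], height=3
  node 23: h_left=-1, h_right=3, diff=4 [FAIL (|-1-3|=4 > 1)], height=4
  node 21: h_left=-1, h_right=4, diff=5 [FAIL (|-1-4|=5 > 1)], height=5
  node 18: h_left=-1, h_right=5, diff=6 [FAIL (|-1-5|=6 > 1)], height=6
  node 14: h_left=-1, h_right=6, diff=7 [FAIL (|-1-6|=7 > 1)], height=7
  node 9: h_left=-1, h_right=7, diff=8 [FAIL (|-1-7|=8 > 1)], height=8
  node 4: h_left=-1, h_right=8, diff=9 [FAIL (|-1-8|=9 > 1)], height=9
  node 2: h_left=-1, h_right=9, diff=10 [FAIL (|-1-9|=10 > 1)], height=10
Node 36 violates the condition: |-1 - 1| = 2 > 1.
Result: Not balanced


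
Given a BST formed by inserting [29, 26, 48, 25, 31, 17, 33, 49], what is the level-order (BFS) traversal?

Tree insertion order: [29, 26, 48, 25, 31, 17, 33, 49]
Tree (level-order array): [29, 26, 48, 25, None, 31, 49, 17, None, None, 33]
BFS from the root, enqueuing left then right child of each popped node:
  queue [29] -> pop 29, enqueue [26, 48], visited so far: [29]
  queue [26, 48] -> pop 26, enqueue [25], visited so far: [29, 26]
  queue [48, 25] -> pop 48, enqueue [31, 49], visited so far: [29, 26, 48]
  queue [25, 31, 49] -> pop 25, enqueue [17], visited so far: [29, 26, 48, 25]
  queue [31, 49, 17] -> pop 31, enqueue [33], visited so far: [29, 26, 48, 25, 31]
  queue [49, 17, 33] -> pop 49, enqueue [none], visited so far: [29, 26, 48, 25, 31, 49]
  queue [17, 33] -> pop 17, enqueue [none], visited so far: [29, 26, 48, 25, 31, 49, 17]
  queue [33] -> pop 33, enqueue [none], visited so far: [29, 26, 48, 25, 31, 49, 17, 33]
Result: [29, 26, 48, 25, 31, 49, 17, 33]


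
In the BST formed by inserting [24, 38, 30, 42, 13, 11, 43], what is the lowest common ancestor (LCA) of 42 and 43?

Tree insertion order: [24, 38, 30, 42, 13, 11, 43]
Tree (level-order array): [24, 13, 38, 11, None, 30, 42, None, None, None, None, None, 43]
In a BST, the LCA of p=42, q=43 is the first node v on the
root-to-leaf path with p <= v <= q (go left if both < v, right if both > v).
Walk from root:
  at 24: both 42 and 43 > 24, go right
  at 38: both 42 and 43 > 38, go right
  at 42: 42 <= 42 <= 43, this is the LCA
LCA = 42


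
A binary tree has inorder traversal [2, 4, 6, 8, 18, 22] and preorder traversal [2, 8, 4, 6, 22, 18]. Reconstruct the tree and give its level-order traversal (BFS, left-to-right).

Inorder:  [2, 4, 6, 8, 18, 22]
Preorder: [2, 8, 4, 6, 22, 18]
Algorithm: preorder visits root first, so consume preorder in order;
for each root, split the current inorder slice at that value into
left-subtree inorder and right-subtree inorder, then recurse.
Recursive splits:
  root=2; inorder splits into left=[], right=[4, 6, 8, 18, 22]
  root=8; inorder splits into left=[4, 6], right=[18, 22]
  root=4; inorder splits into left=[], right=[6]
  root=6; inorder splits into left=[], right=[]
  root=22; inorder splits into left=[18], right=[]
  root=18; inorder splits into left=[], right=[]
Reconstructed level-order: [2, 8, 4, 22, 6, 18]


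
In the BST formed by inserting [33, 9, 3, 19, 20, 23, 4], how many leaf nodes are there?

Tree built from: [33, 9, 3, 19, 20, 23, 4]
Tree (level-order array): [33, 9, None, 3, 19, None, 4, None, 20, None, None, None, 23]
Rule: A leaf has 0 children.
Per-node child counts:
  node 33: 1 child(ren)
  node 9: 2 child(ren)
  node 3: 1 child(ren)
  node 4: 0 child(ren)
  node 19: 1 child(ren)
  node 20: 1 child(ren)
  node 23: 0 child(ren)
Matching nodes: [4, 23]
Count of leaf nodes: 2


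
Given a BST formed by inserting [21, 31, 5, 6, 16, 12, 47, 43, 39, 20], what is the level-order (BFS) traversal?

Tree insertion order: [21, 31, 5, 6, 16, 12, 47, 43, 39, 20]
Tree (level-order array): [21, 5, 31, None, 6, None, 47, None, 16, 43, None, 12, 20, 39]
BFS from the root, enqueuing left then right child of each popped node:
  queue [21] -> pop 21, enqueue [5, 31], visited so far: [21]
  queue [5, 31] -> pop 5, enqueue [6], visited so far: [21, 5]
  queue [31, 6] -> pop 31, enqueue [47], visited so far: [21, 5, 31]
  queue [6, 47] -> pop 6, enqueue [16], visited so far: [21, 5, 31, 6]
  queue [47, 16] -> pop 47, enqueue [43], visited so far: [21, 5, 31, 6, 47]
  queue [16, 43] -> pop 16, enqueue [12, 20], visited so far: [21, 5, 31, 6, 47, 16]
  queue [43, 12, 20] -> pop 43, enqueue [39], visited so far: [21, 5, 31, 6, 47, 16, 43]
  queue [12, 20, 39] -> pop 12, enqueue [none], visited so far: [21, 5, 31, 6, 47, 16, 43, 12]
  queue [20, 39] -> pop 20, enqueue [none], visited so far: [21, 5, 31, 6, 47, 16, 43, 12, 20]
  queue [39] -> pop 39, enqueue [none], visited so far: [21, 5, 31, 6, 47, 16, 43, 12, 20, 39]
Result: [21, 5, 31, 6, 47, 16, 43, 12, 20, 39]


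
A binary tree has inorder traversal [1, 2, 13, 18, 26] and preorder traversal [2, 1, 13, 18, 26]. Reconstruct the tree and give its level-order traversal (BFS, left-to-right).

Inorder:  [1, 2, 13, 18, 26]
Preorder: [2, 1, 13, 18, 26]
Algorithm: preorder visits root first, so consume preorder in order;
for each root, split the current inorder slice at that value into
left-subtree inorder and right-subtree inorder, then recurse.
Recursive splits:
  root=2; inorder splits into left=[1], right=[13, 18, 26]
  root=1; inorder splits into left=[], right=[]
  root=13; inorder splits into left=[], right=[18, 26]
  root=18; inorder splits into left=[], right=[26]
  root=26; inorder splits into left=[], right=[]
Reconstructed level-order: [2, 1, 13, 18, 26]


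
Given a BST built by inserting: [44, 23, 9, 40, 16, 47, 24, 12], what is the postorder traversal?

Tree insertion order: [44, 23, 9, 40, 16, 47, 24, 12]
Tree (level-order array): [44, 23, 47, 9, 40, None, None, None, 16, 24, None, 12]
Postorder traversal: [12, 16, 9, 24, 40, 23, 47, 44]


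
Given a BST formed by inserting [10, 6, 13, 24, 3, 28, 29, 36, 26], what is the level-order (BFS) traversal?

Tree insertion order: [10, 6, 13, 24, 3, 28, 29, 36, 26]
Tree (level-order array): [10, 6, 13, 3, None, None, 24, None, None, None, 28, 26, 29, None, None, None, 36]
BFS from the root, enqueuing left then right child of each popped node:
  queue [10] -> pop 10, enqueue [6, 13], visited so far: [10]
  queue [6, 13] -> pop 6, enqueue [3], visited so far: [10, 6]
  queue [13, 3] -> pop 13, enqueue [24], visited so far: [10, 6, 13]
  queue [3, 24] -> pop 3, enqueue [none], visited so far: [10, 6, 13, 3]
  queue [24] -> pop 24, enqueue [28], visited so far: [10, 6, 13, 3, 24]
  queue [28] -> pop 28, enqueue [26, 29], visited so far: [10, 6, 13, 3, 24, 28]
  queue [26, 29] -> pop 26, enqueue [none], visited so far: [10, 6, 13, 3, 24, 28, 26]
  queue [29] -> pop 29, enqueue [36], visited so far: [10, 6, 13, 3, 24, 28, 26, 29]
  queue [36] -> pop 36, enqueue [none], visited so far: [10, 6, 13, 3, 24, 28, 26, 29, 36]
Result: [10, 6, 13, 3, 24, 28, 26, 29, 36]


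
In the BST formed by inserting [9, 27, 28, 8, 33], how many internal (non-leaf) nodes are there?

Tree built from: [9, 27, 28, 8, 33]
Tree (level-order array): [9, 8, 27, None, None, None, 28, None, 33]
Rule: An internal node has at least one child.
Per-node child counts:
  node 9: 2 child(ren)
  node 8: 0 child(ren)
  node 27: 1 child(ren)
  node 28: 1 child(ren)
  node 33: 0 child(ren)
Matching nodes: [9, 27, 28]
Count of internal (non-leaf) nodes: 3


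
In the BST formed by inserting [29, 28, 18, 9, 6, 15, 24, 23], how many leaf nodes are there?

Tree built from: [29, 28, 18, 9, 6, 15, 24, 23]
Tree (level-order array): [29, 28, None, 18, None, 9, 24, 6, 15, 23]
Rule: A leaf has 0 children.
Per-node child counts:
  node 29: 1 child(ren)
  node 28: 1 child(ren)
  node 18: 2 child(ren)
  node 9: 2 child(ren)
  node 6: 0 child(ren)
  node 15: 0 child(ren)
  node 24: 1 child(ren)
  node 23: 0 child(ren)
Matching nodes: [6, 15, 23]
Count of leaf nodes: 3


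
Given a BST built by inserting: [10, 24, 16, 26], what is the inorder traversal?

Tree insertion order: [10, 24, 16, 26]
Tree (level-order array): [10, None, 24, 16, 26]
Inorder traversal: [10, 16, 24, 26]


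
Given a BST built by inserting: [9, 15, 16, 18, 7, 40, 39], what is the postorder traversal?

Tree insertion order: [9, 15, 16, 18, 7, 40, 39]
Tree (level-order array): [9, 7, 15, None, None, None, 16, None, 18, None, 40, 39]
Postorder traversal: [7, 39, 40, 18, 16, 15, 9]


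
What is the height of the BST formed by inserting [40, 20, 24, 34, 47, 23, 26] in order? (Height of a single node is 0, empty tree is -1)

Insertion order: [40, 20, 24, 34, 47, 23, 26]
Tree (level-order array): [40, 20, 47, None, 24, None, None, 23, 34, None, None, 26]
Compute height bottom-up (empty subtree = -1):
  height(23) = 1 + max(-1, -1) = 0
  height(26) = 1 + max(-1, -1) = 0
  height(34) = 1 + max(0, -1) = 1
  height(24) = 1 + max(0, 1) = 2
  height(20) = 1 + max(-1, 2) = 3
  height(47) = 1 + max(-1, -1) = 0
  height(40) = 1 + max(3, 0) = 4
Height = 4


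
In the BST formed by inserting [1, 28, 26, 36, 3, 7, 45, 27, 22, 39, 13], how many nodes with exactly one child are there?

Tree built from: [1, 28, 26, 36, 3, 7, 45, 27, 22, 39, 13]
Tree (level-order array): [1, None, 28, 26, 36, 3, 27, None, 45, None, 7, None, None, 39, None, None, 22, None, None, 13]
Rule: These are nodes with exactly 1 non-null child.
Per-node child counts:
  node 1: 1 child(ren)
  node 28: 2 child(ren)
  node 26: 2 child(ren)
  node 3: 1 child(ren)
  node 7: 1 child(ren)
  node 22: 1 child(ren)
  node 13: 0 child(ren)
  node 27: 0 child(ren)
  node 36: 1 child(ren)
  node 45: 1 child(ren)
  node 39: 0 child(ren)
Matching nodes: [1, 3, 7, 22, 36, 45]
Count of nodes with exactly one child: 6


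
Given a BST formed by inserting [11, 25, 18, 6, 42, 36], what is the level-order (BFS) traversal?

Tree insertion order: [11, 25, 18, 6, 42, 36]
Tree (level-order array): [11, 6, 25, None, None, 18, 42, None, None, 36]
BFS from the root, enqueuing left then right child of each popped node:
  queue [11] -> pop 11, enqueue [6, 25], visited so far: [11]
  queue [6, 25] -> pop 6, enqueue [none], visited so far: [11, 6]
  queue [25] -> pop 25, enqueue [18, 42], visited so far: [11, 6, 25]
  queue [18, 42] -> pop 18, enqueue [none], visited so far: [11, 6, 25, 18]
  queue [42] -> pop 42, enqueue [36], visited so far: [11, 6, 25, 18, 42]
  queue [36] -> pop 36, enqueue [none], visited so far: [11, 6, 25, 18, 42, 36]
Result: [11, 6, 25, 18, 42, 36]


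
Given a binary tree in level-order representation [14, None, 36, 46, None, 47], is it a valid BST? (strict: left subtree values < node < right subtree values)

Level-order array: [14, None, 36, 46, None, 47]
Validate using subtree bounds (lo, hi): at each node, require lo < value < hi,
then recurse left with hi=value and right with lo=value.
Preorder trace (stopping at first violation):
  at node 14 with bounds (-inf, +inf): OK
  at node 36 with bounds (14, +inf): OK
  at node 46 with bounds (14, 36): VIOLATION
Node 46 violates its bound: not (14 < 46 < 36).
Result: Not a valid BST


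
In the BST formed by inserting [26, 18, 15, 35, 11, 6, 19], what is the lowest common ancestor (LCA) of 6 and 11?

Tree insertion order: [26, 18, 15, 35, 11, 6, 19]
Tree (level-order array): [26, 18, 35, 15, 19, None, None, 11, None, None, None, 6]
In a BST, the LCA of p=6, q=11 is the first node v on the
root-to-leaf path with p <= v <= q (go left if both < v, right if both > v).
Walk from root:
  at 26: both 6 and 11 < 26, go left
  at 18: both 6 and 11 < 18, go left
  at 15: both 6 and 11 < 15, go left
  at 11: 6 <= 11 <= 11, this is the LCA
LCA = 11


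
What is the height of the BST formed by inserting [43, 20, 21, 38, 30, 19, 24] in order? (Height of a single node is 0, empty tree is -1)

Insertion order: [43, 20, 21, 38, 30, 19, 24]
Tree (level-order array): [43, 20, None, 19, 21, None, None, None, 38, 30, None, 24]
Compute height bottom-up (empty subtree = -1):
  height(19) = 1 + max(-1, -1) = 0
  height(24) = 1 + max(-1, -1) = 0
  height(30) = 1 + max(0, -1) = 1
  height(38) = 1 + max(1, -1) = 2
  height(21) = 1 + max(-1, 2) = 3
  height(20) = 1 + max(0, 3) = 4
  height(43) = 1 + max(4, -1) = 5
Height = 5


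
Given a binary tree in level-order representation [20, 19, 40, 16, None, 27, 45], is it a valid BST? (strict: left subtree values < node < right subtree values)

Level-order array: [20, 19, 40, 16, None, 27, 45]
Validate using subtree bounds (lo, hi): at each node, require lo < value < hi,
then recurse left with hi=value and right with lo=value.
Preorder trace (stopping at first violation):
  at node 20 with bounds (-inf, +inf): OK
  at node 19 with bounds (-inf, 20): OK
  at node 16 with bounds (-inf, 19): OK
  at node 40 with bounds (20, +inf): OK
  at node 27 with bounds (20, 40): OK
  at node 45 with bounds (40, +inf): OK
No violation found at any node.
Result: Valid BST


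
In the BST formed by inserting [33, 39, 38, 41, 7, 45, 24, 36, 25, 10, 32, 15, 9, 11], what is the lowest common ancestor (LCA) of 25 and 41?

Tree insertion order: [33, 39, 38, 41, 7, 45, 24, 36, 25, 10, 32, 15, 9, 11]
Tree (level-order array): [33, 7, 39, None, 24, 38, 41, 10, 25, 36, None, None, 45, 9, 15, None, 32, None, None, None, None, None, None, 11]
In a BST, the LCA of p=25, q=41 is the first node v on the
root-to-leaf path with p <= v <= q (go left if both < v, right if both > v).
Walk from root:
  at 33: 25 <= 33 <= 41, this is the LCA
LCA = 33


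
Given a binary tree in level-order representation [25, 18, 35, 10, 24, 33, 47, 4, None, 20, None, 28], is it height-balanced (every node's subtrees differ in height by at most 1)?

Tree (level-order array): [25, 18, 35, 10, 24, 33, 47, 4, None, 20, None, 28]
Definition: a tree is height-balanced if, at every node, |h(left) - h(right)| <= 1 (empty subtree has height -1).
Bottom-up per-node check:
  node 4: h_left=-1, h_right=-1, diff=0 [OK], height=0
  node 10: h_left=0, h_right=-1, diff=1 [OK], height=1
  node 20: h_left=-1, h_right=-1, diff=0 [OK], height=0
  node 24: h_left=0, h_right=-1, diff=1 [OK], height=1
  node 18: h_left=1, h_right=1, diff=0 [OK], height=2
  node 28: h_left=-1, h_right=-1, diff=0 [OK], height=0
  node 33: h_left=0, h_right=-1, diff=1 [OK], height=1
  node 47: h_left=-1, h_right=-1, diff=0 [OK], height=0
  node 35: h_left=1, h_right=0, diff=1 [OK], height=2
  node 25: h_left=2, h_right=2, diff=0 [OK], height=3
All nodes satisfy the balance condition.
Result: Balanced


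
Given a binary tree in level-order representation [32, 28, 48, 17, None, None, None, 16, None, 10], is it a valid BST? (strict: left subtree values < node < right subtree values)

Level-order array: [32, 28, 48, 17, None, None, None, 16, None, 10]
Validate using subtree bounds (lo, hi): at each node, require lo < value < hi,
then recurse left with hi=value and right with lo=value.
Preorder trace (stopping at first violation):
  at node 32 with bounds (-inf, +inf): OK
  at node 28 with bounds (-inf, 32): OK
  at node 17 with bounds (-inf, 28): OK
  at node 16 with bounds (-inf, 17): OK
  at node 10 with bounds (-inf, 16): OK
  at node 48 with bounds (32, +inf): OK
No violation found at any node.
Result: Valid BST


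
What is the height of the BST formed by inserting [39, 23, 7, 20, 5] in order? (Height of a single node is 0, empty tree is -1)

Insertion order: [39, 23, 7, 20, 5]
Tree (level-order array): [39, 23, None, 7, None, 5, 20]
Compute height bottom-up (empty subtree = -1):
  height(5) = 1 + max(-1, -1) = 0
  height(20) = 1 + max(-1, -1) = 0
  height(7) = 1 + max(0, 0) = 1
  height(23) = 1 + max(1, -1) = 2
  height(39) = 1 + max(2, -1) = 3
Height = 3


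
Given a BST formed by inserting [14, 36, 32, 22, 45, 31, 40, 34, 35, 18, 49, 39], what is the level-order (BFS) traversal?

Tree insertion order: [14, 36, 32, 22, 45, 31, 40, 34, 35, 18, 49, 39]
Tree (level-order array): [14, None, 36, 32, 45, 22, 34, 40, 49, 18, 31, None, 35, 39]
BFS from the root, enqueuing left then right child of each popped node:
  queue [14] -> pop 14, enqueue [36], visited so far: [14]
  queue [36] -> pop 36, enqueue [32, 45], visited so far: [14, 36]
  queue [32, 45] -> pop 32, enqueue [22, 34], visited so far: [14, 36, 32]
  queue [45, 22, 34] -> pop 45, enqueue [40, 49], visited so far: [14, 36, 32, 45]
  queue [22, 34, 40, 49] -> pop 22, enqueue [18, 31], visited so far: [14, 36, 32, 45, 22]
  queue [34, 40, 49, 18, 31] -> pop 34, enqueue [35], visited so far: [14, 36, 32, 45, 22, 34]
  queue [40, 49, 18, 31, 35] -> pop 40, enqueue [39], visited so far: [14, 36, 32, 45, 22, 34, 40]
  queue [49, 18, 31, 35, 39] -> pop 49, enqueue [none], visited so far: [14, 36, 32, 45, 22, 34, 40, 49]
  queue [18, 31, 35, 39] -> pop 18, enqueue [none], visited so far: [14, 36, 32, 45, 22, 34, 40, 49, 18]
  queue [31, 35, 39] -> pop 31, enqueue [none], visited so far: [14, 36, 32, 45, 22, 34, 40, 49, 18, 31]
  queue [35, 39] -> pop 35, enqueue [none], visited so far: [14, 36, 32, 45, 22, 34, 40, 49, 18, 31, 35]
  queue [39] -> pop 39, enqueue [none], visited so far: [14, 36, 32, 45, 22, 34, 40, 49, 18, 31, 35, 39]
Result: [14, 36, 32, 45, 22, 34, 40, 49, 18, 31, 35, 39]


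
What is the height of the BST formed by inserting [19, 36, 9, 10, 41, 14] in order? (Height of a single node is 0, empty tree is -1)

Insertion order: [19, 36, 9, 10, 41, 14]
Tree (level-order array): [19, 9, 36, None, 10, None, 41, None, 14]
Compute height bottom-up (empty subtree = -1):
  height(14) = 1 + max(-1, -1) = 0
  height(10) = 1 + max(-1, 0) = 1
  height(9) = 1 + max(-1, 1) = 2
  height(41) = 1 + max(-1, -1) = 0
  height(36) = 1 + max(-1, 0) = 1
  height(19) = 1 + max(2, 1) = 3
Height = 3


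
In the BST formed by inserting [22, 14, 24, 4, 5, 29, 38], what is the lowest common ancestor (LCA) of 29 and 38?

Tree insertion order: [22, 14, 24, 4, 5, 29, 38]
Tree (level-order array): [22, 14, 24, 4, None, None, 29, None, 5, None, 38]
In a BST, the LCA of p=29, q=38 is the first node v on the
root-to-leaf path with p <= v <= q (go left if both < v, right if both > v).
Walk from root:
  at 22: both 29 and 38 > 22, go right
  at 24: both 29 and 38 > 24, go right
  at 29: 29 <= 29 <= 38, this is the LCA
LCA = 29


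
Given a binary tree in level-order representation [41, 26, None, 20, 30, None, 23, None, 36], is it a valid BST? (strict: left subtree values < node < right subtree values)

Level-order array: [41, 26, None, 20, 30, None, 23, None, 36]
Validate using subtree bounds (lo, hi): at each node, require lo < value < hi,
then recurse left with hi=value and right with lo=value.
Preorder trace (stopping at first violation):
  at node 41 with bounds (-inf, +inf): OK
  at node 26 with bounds (-inf, 41): OK
  at node 20 with bounds (-inf, 26): OK
  at node 23 with bounds (20, 26): OK
  at node 30 with bounds (26, 41): OK
  at node 36 with bounds (30, 41): OK
No violation found at any node.
Result: Valid BST


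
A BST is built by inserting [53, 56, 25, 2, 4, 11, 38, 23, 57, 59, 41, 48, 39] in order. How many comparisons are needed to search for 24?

Search path for 24: 53 -> 25 -> 2 -> 4 -> 11 -> 23
Found: False
Comparisons: 6


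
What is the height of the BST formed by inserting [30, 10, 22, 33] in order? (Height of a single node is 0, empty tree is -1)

Insertion order: [30, 10, 22, 33]
Tree (level-order array): [30, 10, 33, None, 22]
Compute height bottom-up (empty subtree = -1):
  height(22) = 1 + max(-1, -1) = 0
  height(10) = 1 + max(-1, 0) = 1
  height(33) = 1 + max(-1, -1) = 0
  height(30) = 1 + max(1, 0) = 2
Height = 2


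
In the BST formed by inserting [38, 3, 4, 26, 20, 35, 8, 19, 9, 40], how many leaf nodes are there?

Tree built from: [38, 3, 4, 26, 20, 35, 8, 19, 9, 40]
Tree (level-order array): [38, 3, 40, None, 4, None, None, None, 26, 20, 35, 8, None, None, None, None, 19, 9]
Rule: A leaf has 0 children.
Per-node child counts:
  node 38: 2 child(ren)
  node 3: 1 child(ren)
  node 4: 1 child(ren)
  node 26: 2 child(ren)
  node 20: 1 child(ren)
  node 8: 1 child(ren)
  node 19: 1 child(ren)
  node 9: 0 child(ren)
  node 35: 0 child(ren)
  node 40: 0 child(ren)
Matching nodes: [9, 35, 40]
Count of leaf nodes: 3


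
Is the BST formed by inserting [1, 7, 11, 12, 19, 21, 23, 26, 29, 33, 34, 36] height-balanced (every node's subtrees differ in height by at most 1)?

Tree (level-order array): [1, None, 7, None, 11, None, 12, None, 19, None, 21, None, 23, None, 26, None, 29, None, 33, None, 34, None, 36]
Definition: a tree is height-balanced if, at every node, |h(left) - h(right)| <= 1 (empty subtree has height -1).
Bottom-up per-node check:
  node 36: h_left=-1, h_right=-1, diff=0 [OK], height=0
  node 34: h_left=-1, h_right=0, diff=1 [OK], height=1
  node 33: h_left=-1, h_right=1, diff=2 [FAIL (|-1-1|=2 > 1)], height=2
  node 29: h_left=-1, h_right=2, diff=3 [FAIL (|-1-2|=3 > 1)], height=3
  node 26: h_left=-1, h_right=3, diff=4 [FAIL (|-1-3|=4 > 1)], height=4
  node 23: h_left=-1, h_right=4, diff=5 [FAIL (|-1-4|=5 > 1)], height=5
  node 21: h_left=-1, h_right=5, diff=6 [FAIL (|-1-5|=6 > 1)], height=6
  node 19: h_left=-1, h_right=6, diff=7 [FAIL (|-1-6|=7 > 1)], height=7
  node 12: h_left=-1, h_right=7, diff=8 [FAIL (|-1-7|=8 > 1)], height=8
  node 11: h_left=-1, h_right=8, diff=9 [FAIL (|-1-8|=9 > 1)], height=9
  node 7: h_left=-1, h_right=9, diff=10 [FAIL (|-1-9|=10 > 1)], height=10
  node 1: h_left=-1, h_right=10, diff=11 [FAIL (|-1-10|=11 > 1)], height=11
Node 33 violates the condition: |-1 - 1| = 2 > 1.
Result: Not balanced


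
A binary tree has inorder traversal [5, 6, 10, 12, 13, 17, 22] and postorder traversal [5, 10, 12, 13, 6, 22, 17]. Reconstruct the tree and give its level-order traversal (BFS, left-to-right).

Inorder:   [5, 6, 10, 12, 13, 17, 22]
Postorder: [5, 10, 12, 13, 6, 22, 17]
Algorithm: postorder visits root last, so walk postorder right-to-left;
each value is the root of the current inorder slice — split it at that
value, recurse on the right subtree first, then the left.
Recursive splits:
  root=17; inorder splits into left=[5, 6, 10, 12, 13], right=[22]
  root=22; inorder splits into left=[], right=[]
  root=6; inorder splits into left=[5], right=[10, 12, 13]
  root=13; inorder splits into left=[10, 12], right=[]
  root=12; inorder splits into left=[10], right=[]
  root=10; inorder splits into left=[], right=[]
  root=5; inorder splits into left=[], right=[]
Reconstructed level-order: [17, 6, 22, 5, 13, 12, 10]


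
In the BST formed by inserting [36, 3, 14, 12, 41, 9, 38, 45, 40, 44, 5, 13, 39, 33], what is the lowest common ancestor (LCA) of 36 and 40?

Tree insertion order: [36, 3, 14, 12, 41, 9, 38, 45, 40, 44, 5, 13, 39, 33]
Tree (level-order array): [36, 3, 41, None, 14, 38, 45, 12, 33, None, 40, 44, None, 9, 13, None, None, 39, None, None, None, 5]
In a BST, the LCA of p=36, q=40 is the first node v on the
root-to-leaf path with p <= v <= q (go left if both < v, right if both > v).
Walk from root:
  at 36: 36 <= 36 <= 40, this is the LCA
LCA = 36


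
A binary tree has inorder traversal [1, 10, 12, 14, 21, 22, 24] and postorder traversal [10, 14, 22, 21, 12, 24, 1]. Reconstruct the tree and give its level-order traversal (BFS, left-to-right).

Inorder:   [1, 10, 12, 14, 21, 22, 24]
Postorder: [10, 14, 22, 21, 12, 24, 1]
Algorithm: postorder visits root last, so walk postorder right-to-left;
each value is the root of the current inorder slice — split it at that
value, recurse on the right subtree first, then the left.
Recursive splits:
  root=1; inorder splits into left=[], right=[10, 12, 14, 21, 22, 24]
  root=24; inorder splits into left=[10, 12, 14, 21, 22], right=[]
  root=12; inorder splits into left=[10], right=[14, 21, 22]
  root=21; inorder splits into left=[14], right=[22]
  root=22; inorder splits into left=[], right=[]
  root=14; inorder splits into left=[], right=[]
  root=10; inorder splits into left=[], right=[]
Reconstructed level-order: [1, 24, 12, 10, 21, 14, 22]


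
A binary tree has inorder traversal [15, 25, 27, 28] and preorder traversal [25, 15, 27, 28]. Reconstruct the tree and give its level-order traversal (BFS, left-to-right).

Inorder:  [15, 25, 27, 28]
Preorder: [25, 15, 27, 28]
Algorithm: preorder visits root first, so consume preorder in order;
for each root, split the current inorder slice at that value into
left-subtree inorder and right-subtree inorder, then recurse.
Recursive splits:
  root=25; inorder splits into left=[15], right=[27, 28]
  root=15; inorder splits into left=[], right=[]
  root=27; inorder splits into left=[], right=[28]
  root=28; inorder splits into left=[], right=[]
Reconstructed level-order: [25, 15, 27, 28]


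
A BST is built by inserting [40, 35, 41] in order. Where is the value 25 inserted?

Starting tree (level order): [40, 35, 41]
Insertion path: 40 -> 35
Result: insert 25 as left child of 35
Final tree (level order): [40, 35, 41, 25]


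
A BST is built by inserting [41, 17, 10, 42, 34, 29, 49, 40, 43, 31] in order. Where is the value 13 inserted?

Starting tree (level order): [41, 17, 42, 10, 34, None, 49, None, None, 29, 40, 43, None, None, 31]
Insertion path: 41 -> 17 -> 10
Result: insert 13 as right child of 10
Final tree (level order): [41, 17, 42, 10, 34, None, 49, None, 13, 29, 40, 43, None, None, None, None, 31]


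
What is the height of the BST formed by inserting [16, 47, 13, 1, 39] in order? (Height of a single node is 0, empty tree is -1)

Insertion order: [16, 47, 13, 1, 39]
Tree (level-order array): [16, 13, 47, 1, None, 39]
Compute height bottom-up (empty subtree = -1):
  height(1) = 1 + max(-1, -1) = 0
  height(13) = 1 + max(0, -1) = 1
  height(39) = 1 + max(-1, -1) = 0
  height(47) = 1 + max(0, -1) = 1
  height(16) = 1 + max(1, 1) = 2
Height = 2


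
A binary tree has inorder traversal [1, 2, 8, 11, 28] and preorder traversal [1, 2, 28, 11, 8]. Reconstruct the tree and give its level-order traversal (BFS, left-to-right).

Inorder:  [1, 2, 8, 11, 28]
Preorder: [1, 2, 28, 11, 8]
Algorithm: preorder visits root first, so consume preorder in order;
for each root, split the current inorder slice at that value into
left-subtree inorder and right-subtree inorder, then recurse.
Recursive splits:
  root=1; inorder splits into left=[], right=[2, 8, 11, 28]
  root=2; inorder splits into left=[], right=[8, 11, 28]
  root=28; inorder splits into left=[8, 11], right=[]
  root=11; inorder splits into left=[8], right=[]
  root=8; inorder splits into left=[], right=[]
Reconstructed level-order: [1, 2, 28, 11, 8]


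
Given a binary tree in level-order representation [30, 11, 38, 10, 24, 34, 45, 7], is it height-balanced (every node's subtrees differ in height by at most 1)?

Tree (level-order array): [30, 11, 38, 10, 24, 34, 45, 7]
Definition: a tree is height-balanced if, at every node, |h(left) - h(right)| <= 1 (empty subtree has height -1).
Bottom-up per-node check:
  node 7: h_left=-1, h_right=-1, diff=0 [OK], height=0
  node 10: h_left=0, h_right=-1, diff=1 [OK], height=1
  node 24: h_left=-1, h_right=-1, diff=0 [OK], height=0
  node 11: h_left=1, h_right=0, diff=1 [OK], height=2
  node 34: h_left=-1, h_right=-1, diff=0 [OK], height=0
  node 45: h_left=-1, h_right=-1, diff=0 [OK], height=0
  node 38: h_left=0, h_right=0, diff=0 [OK], height=1
  node 30: h_left=2, h_right=1, diff=1 [OK], height=3
All nodes satisfy the balance condition.
Result: Balanced


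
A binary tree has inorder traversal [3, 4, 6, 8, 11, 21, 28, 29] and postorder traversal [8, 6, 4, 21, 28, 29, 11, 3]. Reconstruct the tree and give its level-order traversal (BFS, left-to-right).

Inorder:   [3, 4, 6, 8, 11, 21, 28, 29]
Postorder: [8, 6, 4, 21, 28, 29, 11, 3]
Algorithm: postorder visits root last, so walk postorder right-to-left;
each value is the root of the current inorder slice — split it at that
value, recurse on the right subtree first, then the left.
Recursive splits:
  root=3; inorder splits into left=[], right=[4, 6, 8, 11, 21, 28, 29]
  root=11; inorder splits into left=[4, 6, 8], right=[21, 28, 29]
  root=29; inorder splits into left=[21, 28], right=[]
  root=28; inorder splits into left=[21], right=[]
  root=21; inorder splits into left=[], right=[]
  root=4; inorder splits into left=[], right=[6, 8]
  root=6; inorder splits into left=[], right=[8]
  root=8; inorder splits into left=[], right=[]
Reconstructed level-order: [3, 11, 4, 29, 6, 28, 8, 21]


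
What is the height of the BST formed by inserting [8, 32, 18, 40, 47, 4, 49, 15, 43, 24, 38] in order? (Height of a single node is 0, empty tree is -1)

Insertion order: [8, 32, 18, 40, 47, 4, 49, 15, 43, 24, 38]
Tree (level-order array): [8, 4, 32, None, None, 18, 40, 15, 24, 38, 47, None, None, None, None, None, None, 43, 49]
Compute height bottom-up (empty subtree = -1):
  height(4) = 1 + max(-1, -1) = 0
  height(15) = 1 + max(-1, -1) = 0
  height(24) = 1 + max(-1, -1) = 0
  height(18) = 1 + max(0, 0) = 1
  height(38) = 1 + max(-1, -1) = 0
  height(43) = 1 + max(-1, -1) = 0
  height(49) = 1 + max(-1, -1) = 0
  height(47) = 1 + max(0, 0) = 1
  height(40) = 1 + max(0, 1) = 2
  height(32) = 1 + max(1, 2) = 3
  height(8) = 1 + max(0, 3) = 4
Height = 4
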